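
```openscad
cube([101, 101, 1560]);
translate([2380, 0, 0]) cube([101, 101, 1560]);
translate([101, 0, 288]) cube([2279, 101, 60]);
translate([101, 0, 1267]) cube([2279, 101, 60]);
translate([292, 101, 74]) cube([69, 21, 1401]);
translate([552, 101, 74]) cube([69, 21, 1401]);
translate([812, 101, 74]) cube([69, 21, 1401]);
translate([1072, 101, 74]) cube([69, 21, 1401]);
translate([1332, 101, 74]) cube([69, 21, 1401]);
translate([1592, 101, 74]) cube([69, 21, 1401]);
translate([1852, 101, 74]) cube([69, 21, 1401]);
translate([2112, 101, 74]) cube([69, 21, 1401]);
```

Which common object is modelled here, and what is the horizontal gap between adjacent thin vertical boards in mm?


A fence section. The picket gap is 191 mm.

Two posts, two rails, 8 pickets — a fence section. Span 2279 mm holds 8 pickets of 69 mm with 9 equal gaps: ⌊(2279 − 8·69) / 9⌋ = 191 mm.


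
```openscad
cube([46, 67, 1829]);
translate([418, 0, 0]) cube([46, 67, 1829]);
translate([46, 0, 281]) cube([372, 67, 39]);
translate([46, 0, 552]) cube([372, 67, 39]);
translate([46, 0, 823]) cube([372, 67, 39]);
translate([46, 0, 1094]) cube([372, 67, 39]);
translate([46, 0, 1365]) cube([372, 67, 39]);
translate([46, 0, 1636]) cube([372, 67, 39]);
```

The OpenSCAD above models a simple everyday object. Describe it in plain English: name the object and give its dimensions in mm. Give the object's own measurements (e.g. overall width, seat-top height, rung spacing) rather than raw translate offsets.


A straight ladder. Two 46×67 mm vertical rails, 1829 mm tall, stand 464 mm apart (outside-to-outside) with their front faces coplanar on the −y side. 6 rungs, each 67 mm deep and 39 mm tall, span between the inner faces of the rails, front faces flush with the rails. The lowest rung's underside is at z = 281 mm and rungs are spaced 271 mm apart (underside to underside).


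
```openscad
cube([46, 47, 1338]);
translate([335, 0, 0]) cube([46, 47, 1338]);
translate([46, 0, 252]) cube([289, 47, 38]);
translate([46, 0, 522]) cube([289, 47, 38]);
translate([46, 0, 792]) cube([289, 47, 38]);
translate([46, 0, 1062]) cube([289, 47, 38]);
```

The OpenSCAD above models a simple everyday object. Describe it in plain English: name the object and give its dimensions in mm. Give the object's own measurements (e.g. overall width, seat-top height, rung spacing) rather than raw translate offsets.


A straight ladder. Two 46×47 mm vertical rails, 1338 mm tall, stand 381 mm apart (outside-to-outside) with their front faces coplanar on the −y side. 4 rungs, each 47 mm deep and 38 mm tall, span between the inner faces of the rails, front faces flush with the rails. The lowest rung's underside is at z = 252 mm and rungs are spaced 270 mm apart (underside to underside).


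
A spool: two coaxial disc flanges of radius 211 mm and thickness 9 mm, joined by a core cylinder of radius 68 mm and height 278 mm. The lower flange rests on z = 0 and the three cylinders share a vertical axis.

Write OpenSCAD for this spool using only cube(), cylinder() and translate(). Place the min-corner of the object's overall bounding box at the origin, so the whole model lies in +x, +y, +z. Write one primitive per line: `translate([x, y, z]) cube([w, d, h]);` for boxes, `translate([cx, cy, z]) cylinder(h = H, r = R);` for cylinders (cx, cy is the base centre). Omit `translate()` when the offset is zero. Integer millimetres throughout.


translate([211, 211, 0]) cylinder(h = 9, r = 211);
translate([211, 211, 9]) cylinder(h = 278, r = 68);
translate([211, 211, 287]) cylinder(h = 9, r = 211);


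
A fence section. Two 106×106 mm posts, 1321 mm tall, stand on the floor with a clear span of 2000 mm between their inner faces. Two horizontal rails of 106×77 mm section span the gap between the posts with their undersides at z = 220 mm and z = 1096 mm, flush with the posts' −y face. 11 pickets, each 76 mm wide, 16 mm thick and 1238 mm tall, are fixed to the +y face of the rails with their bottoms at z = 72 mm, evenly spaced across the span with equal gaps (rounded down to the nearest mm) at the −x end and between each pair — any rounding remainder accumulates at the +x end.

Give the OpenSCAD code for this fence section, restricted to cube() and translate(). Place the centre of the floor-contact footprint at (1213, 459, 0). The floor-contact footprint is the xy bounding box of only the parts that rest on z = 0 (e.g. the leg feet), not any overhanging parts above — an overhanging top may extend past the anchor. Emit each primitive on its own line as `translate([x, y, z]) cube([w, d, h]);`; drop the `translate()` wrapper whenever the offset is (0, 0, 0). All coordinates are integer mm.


translate([107, 406, 0]) cube([106, 106, 1321]);
translate([2213, 406, 0]) cube([106, 106, 1321]);
translate([213, 406, 220]) cube([2000, 106, 77]);
translate([213, 406, 1096]) cube([2000, 106, 77]);
translate([310, 512, 72]) cube([76, 16, 1238]);
translate([483, 512, 72]) cube([76, 16, 1238]);
translate([656, 512, 72]) cube([76, 16, 1238]);
translate([829, 512, 72]) cube([76, 16, 1238]);
translate([1002, 512, 72]) cube([76, 16, 1238]);
translate([1175, 512, 72]) cube([76, 16, 1238]);
translate([1348, 512, 72]) cube([76, 16, 1238]);
translate([1521, 512, 72]) cube([76, 16, 1238]);
translate([1694, 512, 72]) cube([76, 16, 1238]);
translate([1867, 512, 72]) cube([76, 16, 1238]);
translate([2040, 512, 72]) cube([76, 16, 1238]);


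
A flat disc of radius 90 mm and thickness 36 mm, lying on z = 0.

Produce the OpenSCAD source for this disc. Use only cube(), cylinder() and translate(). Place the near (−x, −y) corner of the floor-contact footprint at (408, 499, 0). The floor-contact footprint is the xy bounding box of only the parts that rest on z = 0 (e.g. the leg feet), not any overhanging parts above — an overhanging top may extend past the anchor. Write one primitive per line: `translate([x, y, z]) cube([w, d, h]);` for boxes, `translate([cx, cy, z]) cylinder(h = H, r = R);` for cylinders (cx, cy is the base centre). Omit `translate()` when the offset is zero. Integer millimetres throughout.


translate([498, 589, 0]) cylinder(h = 36, r = 90);


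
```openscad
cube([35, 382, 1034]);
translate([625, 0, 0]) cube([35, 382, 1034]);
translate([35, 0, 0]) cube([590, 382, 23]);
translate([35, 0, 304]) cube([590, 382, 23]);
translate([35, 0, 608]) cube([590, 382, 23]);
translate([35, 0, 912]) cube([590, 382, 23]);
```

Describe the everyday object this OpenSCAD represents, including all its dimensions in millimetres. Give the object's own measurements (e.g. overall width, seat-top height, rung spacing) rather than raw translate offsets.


An open bookshelf. Two side panels, each 35 mm thick, 382 mm deep and 1034 mm tall, stand 660 mm apart (outside-to-outside). Between them sit 4 shelves, each 23 mm thick and 382 mm deep, spanning the full gap between the sides. The bottom shelf rests on the floor (its underside at z = 0) and the clear gap between one shelf's top and the next shelf's underside is 281 mm.


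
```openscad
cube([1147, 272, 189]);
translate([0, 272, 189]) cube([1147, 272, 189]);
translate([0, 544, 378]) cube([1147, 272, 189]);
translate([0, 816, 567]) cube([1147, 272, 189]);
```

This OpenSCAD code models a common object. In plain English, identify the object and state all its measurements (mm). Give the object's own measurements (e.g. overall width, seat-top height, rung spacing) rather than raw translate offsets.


A straight staircase of 4 solid steps. Each step is 1147 mm wide (x), 272 mm deep (y, the going) and 189 mm tall (the rise). The first step rests on the floor; each subsequent step sits one going further in +y and one rise higher in +z, directly behind and above the previous step with no overlap.


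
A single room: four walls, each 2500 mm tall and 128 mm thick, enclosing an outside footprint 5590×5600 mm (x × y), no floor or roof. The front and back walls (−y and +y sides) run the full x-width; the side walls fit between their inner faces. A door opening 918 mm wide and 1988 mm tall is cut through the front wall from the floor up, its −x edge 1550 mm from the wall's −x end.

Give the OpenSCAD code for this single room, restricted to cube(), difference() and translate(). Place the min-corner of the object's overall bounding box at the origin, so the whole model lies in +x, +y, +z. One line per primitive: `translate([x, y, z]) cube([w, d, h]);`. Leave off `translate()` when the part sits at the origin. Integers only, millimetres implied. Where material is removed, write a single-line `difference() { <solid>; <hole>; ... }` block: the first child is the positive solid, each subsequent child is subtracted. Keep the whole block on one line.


difference() { cube([5590, 128, 2500]); translate([1550, 0, 0]) cube([918, 128, 1988]); }
translate([0, 5472, 0]) cube([5590, 128, 2500]);
translate([0, 128, 0]) cube([128, 5344, 2500]);
translate([5462, 128, 0]) cube([128, 5344, 2500]);


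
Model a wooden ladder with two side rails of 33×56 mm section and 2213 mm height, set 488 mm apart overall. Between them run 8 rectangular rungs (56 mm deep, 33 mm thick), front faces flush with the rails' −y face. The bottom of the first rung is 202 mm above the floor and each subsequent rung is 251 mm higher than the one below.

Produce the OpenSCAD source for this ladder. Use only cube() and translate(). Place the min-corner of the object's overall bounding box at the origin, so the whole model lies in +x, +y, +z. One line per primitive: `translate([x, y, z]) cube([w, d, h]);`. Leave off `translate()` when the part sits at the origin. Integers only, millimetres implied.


cube([33, 56, 2213]);
translate([455, 0, 0]) cube([33, 56, 2213]);
translate([33, 0, 202]) cube([422, 56, 33]);
translate([33, 0, 453]) cube([422, 56, 33]);
translate([33, 0, 704]) cube([422, 56, 33]);
translate([33, 0, 955]) cube([422, 56, 33]);
translate([33, 0, 1206]) cube([422, 56, 33]);
translate([33, 0, 1457]) cube([422, 56, 33]);
translate([33, 0, 1708]) cube([422, 56, 33]);
translate([33, 0, 1959]) cube([422, 56, 33]);


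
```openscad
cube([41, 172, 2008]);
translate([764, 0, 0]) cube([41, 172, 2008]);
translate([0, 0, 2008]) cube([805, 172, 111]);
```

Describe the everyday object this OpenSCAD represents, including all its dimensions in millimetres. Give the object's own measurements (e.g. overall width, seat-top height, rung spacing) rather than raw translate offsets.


A door frame. The clear opening is 723 mm wide and 2008 mm high. Two 41 mm wide jambs, 172 mm deep, stand either side of the opening from the floor to the top of the opening. A 111 mm thick head sits across the top of both jambs, spanning the full outside width of the frame.


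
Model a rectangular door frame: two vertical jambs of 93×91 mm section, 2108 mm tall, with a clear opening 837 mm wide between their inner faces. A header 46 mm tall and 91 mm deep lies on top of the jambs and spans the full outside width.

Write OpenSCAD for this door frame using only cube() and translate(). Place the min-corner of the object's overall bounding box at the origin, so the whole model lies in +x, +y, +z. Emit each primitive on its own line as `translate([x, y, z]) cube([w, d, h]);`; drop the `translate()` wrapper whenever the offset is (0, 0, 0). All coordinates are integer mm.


cube([93, 91, 2108]);
translate([930, 0, 0]) cube([93, 91, 2108]);
translate([0, 0, 2108]) cube([1023, 91, 46]);


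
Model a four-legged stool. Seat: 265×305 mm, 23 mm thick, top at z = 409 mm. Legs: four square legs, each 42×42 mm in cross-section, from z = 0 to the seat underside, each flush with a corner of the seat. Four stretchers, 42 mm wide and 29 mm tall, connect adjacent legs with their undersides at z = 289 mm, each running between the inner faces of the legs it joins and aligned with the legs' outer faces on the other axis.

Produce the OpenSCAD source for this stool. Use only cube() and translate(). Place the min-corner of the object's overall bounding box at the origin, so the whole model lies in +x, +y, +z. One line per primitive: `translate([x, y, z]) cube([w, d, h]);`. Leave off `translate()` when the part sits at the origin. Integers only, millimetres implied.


translate([0, 0, 386]) cube([265, 305, 23]);
cube([42, 42, 386]);
translate([223, 0, 0]) cube([42, 42, 386]);
translate([0, 263, 0]) cube([42, 42, 386]);
translate([223, 263, 0]) cube([42, 42, 386]);
translate([42, 0, 289]) cube([181, 42, 29]);
translate([42, 263, 289]) cube([181, 42, 29]);
translate([0, 42, 289]) cube([42, 221, 29]);
translate([223, 42, 289]) cube([42, 221, 29]);


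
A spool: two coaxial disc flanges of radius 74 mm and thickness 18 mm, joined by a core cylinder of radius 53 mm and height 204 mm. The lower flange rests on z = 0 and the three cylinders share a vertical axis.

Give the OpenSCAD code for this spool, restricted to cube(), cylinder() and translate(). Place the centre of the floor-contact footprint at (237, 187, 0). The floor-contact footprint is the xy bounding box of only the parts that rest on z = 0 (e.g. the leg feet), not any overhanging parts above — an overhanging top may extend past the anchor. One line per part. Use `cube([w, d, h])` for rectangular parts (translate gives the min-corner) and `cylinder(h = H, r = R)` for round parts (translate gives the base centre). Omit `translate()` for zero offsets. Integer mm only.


translate([237, 187, 0]) cylinder(h = 18, r = 74);
translate([237, 187, 18]) cylinder(h = 204, r = 53);
translate([237, 187, 222]) cylinder(h = 18, r = 74);


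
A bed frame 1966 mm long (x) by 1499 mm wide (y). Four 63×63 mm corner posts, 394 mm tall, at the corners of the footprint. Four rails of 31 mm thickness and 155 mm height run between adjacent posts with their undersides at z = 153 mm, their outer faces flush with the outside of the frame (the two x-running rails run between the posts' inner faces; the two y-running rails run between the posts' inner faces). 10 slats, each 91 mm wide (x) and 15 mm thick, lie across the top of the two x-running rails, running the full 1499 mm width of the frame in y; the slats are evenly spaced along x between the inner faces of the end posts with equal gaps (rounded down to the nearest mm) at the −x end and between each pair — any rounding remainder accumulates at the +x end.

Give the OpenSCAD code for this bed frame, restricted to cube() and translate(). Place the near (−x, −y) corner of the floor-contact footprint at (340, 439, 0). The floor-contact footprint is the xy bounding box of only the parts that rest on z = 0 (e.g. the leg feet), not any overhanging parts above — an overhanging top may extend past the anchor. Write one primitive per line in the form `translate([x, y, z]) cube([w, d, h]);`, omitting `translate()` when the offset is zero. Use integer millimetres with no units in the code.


// slat z = rail_z + rail_h = 153 + 155 = 308
// slat gap = ⌊(1840 − 10·91) / 11⌋ = 84
translate([340, 439, 0]) cube([63, 63, 394]);
translate([340, 1875, 0]) cube([63, 63, 394]);
translate([2243, 439, 0]) cube([63, 63, 394]);
translate([2243, 1875, 0]) cube([63, 63, 394]);
translate([403, 439, 153]) cube([1840, 31, 155]);
translate([403, 1907, 153]) cube([1840, 31, 155]);
translate([340, 502, 153]) cube([31, 1373, 155]);
translate([2275, 502, 153]) cube([31, 1373, 155]);
translate([487, 439, 308]) cube([91, 1499, 15]);
translate([662, 439, 308]) cube([91, 1499, 15]);
translate([837, 439, 308]) cube([91, 1499, 15]);
translate([1012, 439, 308]) cube([91, 1499, 15]);
translate([1187, 439, 308]) cube([91, 1499, 15]);
translate([1362, 439, 308]) cube([91, 1499, 15]);
translate([1537, 439, 308]) cube([91, 1499, 15]);
translate([1712, 439, 308]) cube([91, 1499, 15]);
translate([1887, 439, 308]) cube([91, 1499, 15]);
translate([2062, 439, 308]) cube([91, 1499, 15]);


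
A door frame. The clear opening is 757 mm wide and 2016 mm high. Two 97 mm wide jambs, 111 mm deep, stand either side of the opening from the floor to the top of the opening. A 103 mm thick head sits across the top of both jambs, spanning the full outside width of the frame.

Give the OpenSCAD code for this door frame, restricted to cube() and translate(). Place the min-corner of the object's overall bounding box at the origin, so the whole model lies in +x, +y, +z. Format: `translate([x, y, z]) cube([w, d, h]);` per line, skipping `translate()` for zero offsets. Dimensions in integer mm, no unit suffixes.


cube([97, 111, 2016]);
translate([854, 0, 0]) cube([97, 111, 2016]);
translate([0, 0, 2016]) cube([951, 111, 103]);


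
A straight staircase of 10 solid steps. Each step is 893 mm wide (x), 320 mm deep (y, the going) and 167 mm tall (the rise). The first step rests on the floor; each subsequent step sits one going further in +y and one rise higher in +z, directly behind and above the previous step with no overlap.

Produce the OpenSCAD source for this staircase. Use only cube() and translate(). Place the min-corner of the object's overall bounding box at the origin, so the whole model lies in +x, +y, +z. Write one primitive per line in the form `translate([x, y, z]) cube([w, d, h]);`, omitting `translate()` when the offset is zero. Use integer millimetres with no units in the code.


cube([893, 320, 167]);
translate([0, 320, 167]) cube([893, 320, 167]);
translate([0, 640, 334]) cube([893, 320, 167]);
translate([0, 960, 501]) cube([893, 320, 167]);
translate([0, 1280, 668]) cube([893, 320, 167]);
translate([0, 1600, 835]) cube([893, 320, 167]);
translate([0, 1920, 1002]) cube([893, 320, 167]);
translate([0, 2240, 1169]) cube([893, 320, 167]);
translate([0, 2560, 1336]) cube([893, 320, 167]);
translate([0, 2880, 1503]) cube([893, 320, 167]);


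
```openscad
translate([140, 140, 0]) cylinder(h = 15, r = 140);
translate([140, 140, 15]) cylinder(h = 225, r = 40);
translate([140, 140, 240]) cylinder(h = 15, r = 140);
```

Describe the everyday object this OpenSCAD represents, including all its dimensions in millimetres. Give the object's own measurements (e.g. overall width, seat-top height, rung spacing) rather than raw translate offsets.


A spool: two coaxial disc flanges of radius 140 mm and thickness 15 mm, joined by a core cylinder of radius 40 mm and height 225 mm. The lower flange rests on z = 0 and the three cylinders share a vertical axis.


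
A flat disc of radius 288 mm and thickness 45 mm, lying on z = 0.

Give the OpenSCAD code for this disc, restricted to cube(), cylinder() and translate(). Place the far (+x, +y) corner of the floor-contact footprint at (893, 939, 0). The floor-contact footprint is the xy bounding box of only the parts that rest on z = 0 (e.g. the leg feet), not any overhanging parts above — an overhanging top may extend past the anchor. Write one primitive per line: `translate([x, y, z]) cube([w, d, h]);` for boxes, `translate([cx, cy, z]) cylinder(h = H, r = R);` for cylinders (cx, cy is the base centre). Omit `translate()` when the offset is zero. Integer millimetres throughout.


translate([605, 651, 0]) cylinder(h = 45, r = 288);


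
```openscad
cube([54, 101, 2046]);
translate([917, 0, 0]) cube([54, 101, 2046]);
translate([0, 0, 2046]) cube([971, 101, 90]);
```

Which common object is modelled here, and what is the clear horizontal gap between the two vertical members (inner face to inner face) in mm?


A door frame. The clear opening width is 863 mm.

Two 2046 mm tall posts with a header on top — a door frame. The left jamb is 54 mm wide at x = 0; the right jamb starts at x = 917. The clear opening is 917 − 54 = 863 mm.


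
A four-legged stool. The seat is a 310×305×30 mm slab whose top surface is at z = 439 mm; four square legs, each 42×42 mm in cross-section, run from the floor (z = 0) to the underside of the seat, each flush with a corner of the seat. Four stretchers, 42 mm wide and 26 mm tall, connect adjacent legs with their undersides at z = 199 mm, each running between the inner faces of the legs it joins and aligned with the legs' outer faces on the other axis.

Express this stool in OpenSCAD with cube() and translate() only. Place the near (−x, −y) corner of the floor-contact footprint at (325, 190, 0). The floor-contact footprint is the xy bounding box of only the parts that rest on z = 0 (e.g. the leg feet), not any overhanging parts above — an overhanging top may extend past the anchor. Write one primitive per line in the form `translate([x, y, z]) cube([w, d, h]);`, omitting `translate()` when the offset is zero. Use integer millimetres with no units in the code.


translate([325, 190, 409]) cube([310, 305, 30]);
translate([325, 190, 0]) cube([42, 42, 409]);
translate([593, 190, 0]) cube([42, 42, 409]);
translate([325, 453, 0]) cube([42, 42, 409]);
translate([593, 453, 0]) cube([42, 42, 409]);
translate([367, 190, 199]) cube([226, 42, 26]);
translate([367, 453, 199]) cube([226, 42, 26]);
translate([325, 232, 199]) cube([42, 221, 26]);
translate([593, 232, 199]) cube([42, 221, 26]);


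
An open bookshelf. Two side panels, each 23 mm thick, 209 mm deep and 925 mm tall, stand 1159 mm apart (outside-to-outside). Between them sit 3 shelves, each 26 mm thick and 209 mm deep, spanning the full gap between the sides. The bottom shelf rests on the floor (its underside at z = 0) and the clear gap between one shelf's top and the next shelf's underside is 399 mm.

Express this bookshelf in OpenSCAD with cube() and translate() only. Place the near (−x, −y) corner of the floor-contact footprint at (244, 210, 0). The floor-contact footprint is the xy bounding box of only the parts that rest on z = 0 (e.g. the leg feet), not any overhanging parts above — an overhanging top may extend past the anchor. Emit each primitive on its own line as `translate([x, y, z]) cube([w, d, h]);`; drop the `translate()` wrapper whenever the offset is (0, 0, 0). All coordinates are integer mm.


translate([244, 210, 0]) cube([23, 209, 925]);
translate([1380, 210, 0]) cube([23, 209, 925]);
translate([267, 210, 0]) cube([1113, 209, 26]);
translate([267, 210, 425]) cube([1113, 209, 26]);
translate([267, 210, 850]) cube([1113, 209, 26]);


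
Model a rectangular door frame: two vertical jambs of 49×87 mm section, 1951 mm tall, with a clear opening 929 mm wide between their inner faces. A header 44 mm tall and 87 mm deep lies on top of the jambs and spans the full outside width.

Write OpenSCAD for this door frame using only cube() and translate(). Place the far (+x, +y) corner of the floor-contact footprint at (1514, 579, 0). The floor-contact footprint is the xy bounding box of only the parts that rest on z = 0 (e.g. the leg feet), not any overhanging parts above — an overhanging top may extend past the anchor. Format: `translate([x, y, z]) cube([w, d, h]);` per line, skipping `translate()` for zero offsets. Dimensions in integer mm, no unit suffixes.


translate([487, 492, 0]) cube([49, 87, 1951]);
translate([1465, 492, 0]) cube([49, 87, 1951]);
translate([487, 492, 1951]) cube([1027, 87, 44]);


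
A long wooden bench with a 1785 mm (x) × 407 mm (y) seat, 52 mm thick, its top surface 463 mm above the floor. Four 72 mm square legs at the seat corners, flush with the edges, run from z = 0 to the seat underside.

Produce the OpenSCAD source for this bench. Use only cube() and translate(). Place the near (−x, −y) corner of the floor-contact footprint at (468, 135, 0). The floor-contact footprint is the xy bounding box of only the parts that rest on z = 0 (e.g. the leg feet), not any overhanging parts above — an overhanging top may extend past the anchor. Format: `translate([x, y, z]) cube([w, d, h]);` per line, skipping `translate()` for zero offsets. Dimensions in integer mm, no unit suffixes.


translate([468, 135, 411]) cube([1785, 407, 52]);
translate([468, 135, 0]) cube([72, 72, 411]);
translate([468, 470, 0]) cube([72, 72, 411]);
translate([2181, 135, 0]) cube([72, 72, 411]);
translate([2181, 470, 0]) cube([72, 72, 411]);


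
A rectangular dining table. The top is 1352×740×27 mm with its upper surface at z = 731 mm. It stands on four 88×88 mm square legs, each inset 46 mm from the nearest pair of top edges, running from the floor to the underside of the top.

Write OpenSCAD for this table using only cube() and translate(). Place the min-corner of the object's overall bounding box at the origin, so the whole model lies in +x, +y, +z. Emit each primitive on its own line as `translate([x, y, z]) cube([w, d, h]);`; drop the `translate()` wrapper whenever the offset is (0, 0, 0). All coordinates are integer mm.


translate([0, 0, 704]) cube([1352, 740, 27]);
translate([46, 46, 0]) cube([88, 88, 704]);
translate([1218, 46, 0]) cube([88, 88, 704]);
translate([46, 606, 0]) cube([88, 88, 704]);
translate([1218, 606, 0]) cube([88, 88, 704]);


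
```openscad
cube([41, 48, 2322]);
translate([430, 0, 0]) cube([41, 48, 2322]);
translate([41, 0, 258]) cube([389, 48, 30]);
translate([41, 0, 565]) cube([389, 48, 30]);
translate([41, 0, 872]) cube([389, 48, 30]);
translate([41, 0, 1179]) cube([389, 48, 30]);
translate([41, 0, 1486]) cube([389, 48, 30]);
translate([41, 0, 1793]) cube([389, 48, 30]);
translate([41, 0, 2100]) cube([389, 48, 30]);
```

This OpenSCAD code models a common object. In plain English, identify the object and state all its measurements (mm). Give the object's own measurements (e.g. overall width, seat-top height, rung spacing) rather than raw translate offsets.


A straight ladder. Two 41×48 mm vertical rails, 2322 mm tall, stand 471 mm apart (outside-to-outside) with their front faces coplanar on the −y side. 7 rungs, each 48 mm deep and 30 mm tall, span between the inner faces of the rails, front faces flush with the rails. The lowest rung's underside is at z = 258 mm and rungs are spaced 307 mm apart (underside to underside).


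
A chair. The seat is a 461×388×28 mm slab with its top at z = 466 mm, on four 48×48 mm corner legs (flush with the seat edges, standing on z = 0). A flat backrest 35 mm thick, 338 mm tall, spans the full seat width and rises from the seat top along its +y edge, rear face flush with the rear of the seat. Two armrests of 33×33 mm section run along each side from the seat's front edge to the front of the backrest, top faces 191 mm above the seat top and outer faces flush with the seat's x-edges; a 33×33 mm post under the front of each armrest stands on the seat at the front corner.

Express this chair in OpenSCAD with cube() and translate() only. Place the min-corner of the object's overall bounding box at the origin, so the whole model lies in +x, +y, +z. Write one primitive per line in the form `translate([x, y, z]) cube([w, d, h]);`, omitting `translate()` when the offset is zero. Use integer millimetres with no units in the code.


translate([0, 0, 438]) cube([461, 388, 28]);
cube([48, 48, 438]);
translate([413, 0, 0]) cube([48, 48, 438]);
translate([0, 340, 0]) cube([48, 48, 438]);
translate([413, 340, 0]) cube([48, 48, 438]);
translate([0, 353, 466]) cube([461, 35, 338]);
translate([0, 0, 624]) cube([33, 353, 33]);
translate([428, 0, 624]) cube([33, 353, 33]);
translate([0, 0, 466]) cube([33, 33, 158]);
translate([428, 0, 466]) cube([33, 33, 158]);


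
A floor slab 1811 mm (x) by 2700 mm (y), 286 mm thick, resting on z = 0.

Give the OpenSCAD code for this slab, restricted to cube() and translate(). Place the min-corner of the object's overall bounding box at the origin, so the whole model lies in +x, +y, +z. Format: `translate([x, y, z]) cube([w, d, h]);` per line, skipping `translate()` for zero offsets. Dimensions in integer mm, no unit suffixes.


cube([1811, 2700, 286]);


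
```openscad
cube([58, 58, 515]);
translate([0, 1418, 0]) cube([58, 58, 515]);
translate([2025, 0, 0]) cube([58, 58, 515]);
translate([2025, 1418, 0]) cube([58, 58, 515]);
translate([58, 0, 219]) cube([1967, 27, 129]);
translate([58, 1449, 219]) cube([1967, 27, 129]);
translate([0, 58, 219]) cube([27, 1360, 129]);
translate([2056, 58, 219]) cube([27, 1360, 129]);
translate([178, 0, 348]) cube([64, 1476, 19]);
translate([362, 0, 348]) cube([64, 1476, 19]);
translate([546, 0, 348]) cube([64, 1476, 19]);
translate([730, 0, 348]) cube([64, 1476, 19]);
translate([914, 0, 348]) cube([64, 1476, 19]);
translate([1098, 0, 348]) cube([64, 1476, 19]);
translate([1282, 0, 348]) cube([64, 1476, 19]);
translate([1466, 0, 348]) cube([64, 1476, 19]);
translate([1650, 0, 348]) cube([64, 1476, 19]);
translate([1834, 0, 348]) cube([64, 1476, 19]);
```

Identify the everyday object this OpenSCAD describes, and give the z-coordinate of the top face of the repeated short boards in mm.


A bed frame. The slat-top height is 367 mm.

Four posts, four rails, and a row of slats — a bed frame. Slats sit on the rails at z = 219 + 129 = 348; with slat thickness 19, the top is 367 mm.


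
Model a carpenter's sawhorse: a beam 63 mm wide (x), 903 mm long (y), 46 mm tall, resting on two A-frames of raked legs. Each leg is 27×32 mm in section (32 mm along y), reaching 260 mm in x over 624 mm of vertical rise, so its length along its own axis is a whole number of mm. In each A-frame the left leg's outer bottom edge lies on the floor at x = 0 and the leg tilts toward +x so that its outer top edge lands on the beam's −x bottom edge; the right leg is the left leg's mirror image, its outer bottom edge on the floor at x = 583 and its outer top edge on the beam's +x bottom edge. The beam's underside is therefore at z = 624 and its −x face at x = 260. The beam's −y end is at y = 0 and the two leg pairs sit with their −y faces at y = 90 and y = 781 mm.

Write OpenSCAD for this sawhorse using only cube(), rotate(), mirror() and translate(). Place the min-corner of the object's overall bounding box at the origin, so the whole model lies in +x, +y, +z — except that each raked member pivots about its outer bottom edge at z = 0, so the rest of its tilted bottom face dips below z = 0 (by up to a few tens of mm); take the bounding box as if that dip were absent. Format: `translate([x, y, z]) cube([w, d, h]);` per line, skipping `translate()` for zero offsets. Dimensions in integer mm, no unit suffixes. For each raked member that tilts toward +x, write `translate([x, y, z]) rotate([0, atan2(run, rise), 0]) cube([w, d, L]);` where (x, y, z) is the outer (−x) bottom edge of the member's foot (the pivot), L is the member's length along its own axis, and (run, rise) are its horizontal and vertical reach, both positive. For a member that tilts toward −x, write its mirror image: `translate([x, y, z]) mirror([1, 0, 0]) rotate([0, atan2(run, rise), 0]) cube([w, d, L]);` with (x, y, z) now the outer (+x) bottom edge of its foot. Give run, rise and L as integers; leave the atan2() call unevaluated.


translate([260, 0, 624]) cube([63, 903, 46]);
translate([0, 90, 0]) rotate([0, atan2(260, 624), 0]) cube([27, 32, 676]);
translate([583, 90, 0]) mirror([1, 0, 0]) rotate([0, atan2(260, 624), 0]) cube([27, 32, 676]);
translate([0, 781, 0]) rotate([0, atan2(260, 624), 0]) cube([27, 32, 676]);
translate([583, 781, 0]) mirror([1, 0, 0]) rotate([0, atan2(260, 624), 0]) cube([27, 32, 676]);


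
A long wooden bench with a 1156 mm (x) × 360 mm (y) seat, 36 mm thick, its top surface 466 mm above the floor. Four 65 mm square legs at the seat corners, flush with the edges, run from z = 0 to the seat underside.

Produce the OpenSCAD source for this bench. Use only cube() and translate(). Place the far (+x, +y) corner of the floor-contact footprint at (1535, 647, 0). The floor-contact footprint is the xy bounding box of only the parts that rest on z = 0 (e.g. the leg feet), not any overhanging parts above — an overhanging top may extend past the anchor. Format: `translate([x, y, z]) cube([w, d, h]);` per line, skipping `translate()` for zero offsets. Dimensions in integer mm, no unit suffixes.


translate([379, 287, 430]) cube([1156, 360, 36]);
translate([379, 287, 0]) cube([65, 65, 430]);
translate([379, 582, 0]) cube([65, 65, 430]);
translate([1470, 287, 0]) cube([65, 65, 430]);
translate([1470, 582, 0]) cube([65, 65, 430]);


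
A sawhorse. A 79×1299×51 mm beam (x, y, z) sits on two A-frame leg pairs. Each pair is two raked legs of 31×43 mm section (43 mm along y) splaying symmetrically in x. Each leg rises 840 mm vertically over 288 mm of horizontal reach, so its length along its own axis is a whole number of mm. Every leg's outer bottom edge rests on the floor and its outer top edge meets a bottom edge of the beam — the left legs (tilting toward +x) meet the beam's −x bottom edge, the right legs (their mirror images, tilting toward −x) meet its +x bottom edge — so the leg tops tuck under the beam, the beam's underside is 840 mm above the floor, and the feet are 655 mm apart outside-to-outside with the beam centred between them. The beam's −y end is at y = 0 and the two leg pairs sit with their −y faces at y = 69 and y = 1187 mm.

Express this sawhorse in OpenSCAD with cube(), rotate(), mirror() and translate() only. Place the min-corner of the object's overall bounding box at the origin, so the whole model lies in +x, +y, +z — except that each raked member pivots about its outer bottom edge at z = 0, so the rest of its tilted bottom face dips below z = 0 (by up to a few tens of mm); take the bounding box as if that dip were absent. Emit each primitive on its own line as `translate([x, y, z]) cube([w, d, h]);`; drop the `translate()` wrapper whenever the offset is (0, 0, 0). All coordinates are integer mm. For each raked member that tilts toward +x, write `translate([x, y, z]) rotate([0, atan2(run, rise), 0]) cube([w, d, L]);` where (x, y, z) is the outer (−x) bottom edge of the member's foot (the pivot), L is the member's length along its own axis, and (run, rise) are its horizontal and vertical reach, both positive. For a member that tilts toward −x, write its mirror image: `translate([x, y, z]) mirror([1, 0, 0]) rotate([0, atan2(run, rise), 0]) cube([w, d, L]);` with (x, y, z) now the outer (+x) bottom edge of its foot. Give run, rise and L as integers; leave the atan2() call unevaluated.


translate([288, 0, 840]) cube([79, 1299, 51]);
translate([0, 69, 0]) rotate([0, atan2(288, 840), 0]) cube([31, 43, 888]);
translate([655, 69, 0]) mirror([1, 0, 0]) rotate([0, atan2(288, 840), 0]) cube([31, 43, 888]);
translate([0, 1187, 0]) rotate([0, atan2(288, 840), 0]) cube([31, 43, 888]);
translate([655, 1187, 0]) mirror([1, 0, 0]) rotate([0, atan2(288, 840), 0]) cube([31, 43, 888]);


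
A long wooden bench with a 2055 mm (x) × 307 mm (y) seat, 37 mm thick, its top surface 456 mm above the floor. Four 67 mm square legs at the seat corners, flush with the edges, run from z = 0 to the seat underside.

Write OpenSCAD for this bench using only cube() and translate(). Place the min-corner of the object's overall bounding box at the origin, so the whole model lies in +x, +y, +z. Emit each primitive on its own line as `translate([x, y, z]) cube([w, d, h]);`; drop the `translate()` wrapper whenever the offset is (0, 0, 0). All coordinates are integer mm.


translate([0, 0, 419]) cube([2055, 307, 37]);
cube([67, 67, 419]);
translate([0, 240, 0]) cube([67, 67, 419]);
translate([1988, 0, 0]) cube([67, 67, 419]);
translate([1988, 240, 0]) cube([67, 67, 419]);


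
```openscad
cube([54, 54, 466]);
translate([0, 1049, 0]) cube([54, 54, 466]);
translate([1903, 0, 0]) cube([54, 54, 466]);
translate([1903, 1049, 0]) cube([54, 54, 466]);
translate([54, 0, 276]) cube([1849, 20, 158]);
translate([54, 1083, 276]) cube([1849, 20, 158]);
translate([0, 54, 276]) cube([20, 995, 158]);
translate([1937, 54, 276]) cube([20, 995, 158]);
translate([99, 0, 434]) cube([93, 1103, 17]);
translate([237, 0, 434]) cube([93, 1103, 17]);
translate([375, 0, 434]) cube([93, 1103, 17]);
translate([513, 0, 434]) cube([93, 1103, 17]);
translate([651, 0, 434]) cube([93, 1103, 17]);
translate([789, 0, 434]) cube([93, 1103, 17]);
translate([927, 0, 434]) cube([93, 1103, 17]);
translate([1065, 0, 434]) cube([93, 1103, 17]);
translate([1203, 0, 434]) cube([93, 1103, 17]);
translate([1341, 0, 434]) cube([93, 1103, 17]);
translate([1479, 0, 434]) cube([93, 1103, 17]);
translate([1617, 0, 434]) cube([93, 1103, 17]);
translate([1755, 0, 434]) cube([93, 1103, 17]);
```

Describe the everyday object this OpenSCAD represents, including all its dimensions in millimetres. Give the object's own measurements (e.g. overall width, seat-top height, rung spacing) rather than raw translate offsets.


A bed frame 1957 mm long (x) by 1103 mm wide (y). Four 54×54 mm corner posts, 466 mm tall, at the corners of the footprint. Four rails of 20 mm thickness and 158 mm height run between adjacent posts with their undersides at z = 276 mm, their outer faces flush with the outside of the frame (the two x-running rails run between the posts' inner faces; the two y-running rails run between the posts' inner faces). 13 slats, each 93 mm wide (x) and 17 mm thick, lie across the top of the two x-running rails, running the full 1103 mm width of the frame in y; along x they sit between the end posts with a 45 mm gap after the −x posts and between neighbouring slats, leaving 55 mm before the +x posts.


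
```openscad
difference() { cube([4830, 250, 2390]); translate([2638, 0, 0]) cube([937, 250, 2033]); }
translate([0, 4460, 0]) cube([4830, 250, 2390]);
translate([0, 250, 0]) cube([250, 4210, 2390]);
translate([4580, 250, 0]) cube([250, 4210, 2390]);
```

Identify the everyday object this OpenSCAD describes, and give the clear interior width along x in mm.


A single room. The interior width is 4330 mm.

Four walls enclosing a rectangle with a door in the front wall — a room. Outside width 4830 minus two 250 mm walls gives 4330 mm.


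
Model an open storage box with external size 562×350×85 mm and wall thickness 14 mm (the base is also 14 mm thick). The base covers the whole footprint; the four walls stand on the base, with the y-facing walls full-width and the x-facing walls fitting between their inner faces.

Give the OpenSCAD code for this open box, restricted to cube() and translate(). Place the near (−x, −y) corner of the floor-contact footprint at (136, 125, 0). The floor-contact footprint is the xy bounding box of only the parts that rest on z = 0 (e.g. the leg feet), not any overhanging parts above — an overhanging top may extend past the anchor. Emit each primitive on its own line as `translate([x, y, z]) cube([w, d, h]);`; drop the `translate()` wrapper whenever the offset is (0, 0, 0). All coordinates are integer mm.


translate([136, 125, 0]) cube([562, 350, 14]);
translate([136, 125, 14]) cube([562, 14, 71]);
translate([136, 461, 14]) cube([562, 14, 71]);
translate([136, 139, 14]) cube([14, 322, 71]);
translate([684, 139, 14]) cube([14, 322, 71]);


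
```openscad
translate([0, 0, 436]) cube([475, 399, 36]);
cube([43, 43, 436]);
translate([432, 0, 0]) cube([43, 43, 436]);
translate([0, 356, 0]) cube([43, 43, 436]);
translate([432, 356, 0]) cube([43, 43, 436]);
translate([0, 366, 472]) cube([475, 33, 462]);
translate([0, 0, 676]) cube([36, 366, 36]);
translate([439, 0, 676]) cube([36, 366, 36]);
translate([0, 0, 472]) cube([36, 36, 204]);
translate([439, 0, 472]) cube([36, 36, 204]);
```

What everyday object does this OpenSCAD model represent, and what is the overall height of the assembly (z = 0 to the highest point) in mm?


A chair. The overall height is 934 mm.

A slab on four corner posts with a tall panel at the back — a chair. The seat slab sits at z = 436 with thickness 36, and the 462 mm backrest starts at the seat top, so the overall height is 436 + 36 + 462 = 934 mm.


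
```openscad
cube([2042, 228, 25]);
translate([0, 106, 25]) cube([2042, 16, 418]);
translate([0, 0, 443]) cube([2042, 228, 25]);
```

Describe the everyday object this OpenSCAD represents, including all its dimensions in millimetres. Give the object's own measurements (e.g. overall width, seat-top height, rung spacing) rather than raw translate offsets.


An I-beam lying along x, 2042 mm long. Overall section height 468 mm. Two flanges 228 mm wide (y) and 25 mm thick, one on the floor and one at the top; a web 16 mm thick runs between them, centred on the flange width.


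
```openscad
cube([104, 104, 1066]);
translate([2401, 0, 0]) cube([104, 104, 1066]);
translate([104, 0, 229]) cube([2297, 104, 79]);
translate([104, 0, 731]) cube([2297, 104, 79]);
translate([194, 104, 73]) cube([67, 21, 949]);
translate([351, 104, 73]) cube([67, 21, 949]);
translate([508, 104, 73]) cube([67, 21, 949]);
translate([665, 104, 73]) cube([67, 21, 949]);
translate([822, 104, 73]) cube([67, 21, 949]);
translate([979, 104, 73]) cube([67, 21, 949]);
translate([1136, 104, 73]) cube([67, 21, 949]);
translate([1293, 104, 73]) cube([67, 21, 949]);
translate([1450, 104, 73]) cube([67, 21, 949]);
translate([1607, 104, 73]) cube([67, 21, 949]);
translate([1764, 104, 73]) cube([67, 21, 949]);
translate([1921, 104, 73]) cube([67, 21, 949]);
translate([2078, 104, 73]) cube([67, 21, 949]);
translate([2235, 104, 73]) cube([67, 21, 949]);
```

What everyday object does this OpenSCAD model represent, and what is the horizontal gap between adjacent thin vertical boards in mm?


A fence section. The picket gap is 90 mm.

Two posts, two rails, 14 pickets — a fence section. Span 2297 mm holds 14 pickets of 67 mm with 15 equal gaps: ⌊(2297 − 14·67) / 15⌋ = 90 mm.
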